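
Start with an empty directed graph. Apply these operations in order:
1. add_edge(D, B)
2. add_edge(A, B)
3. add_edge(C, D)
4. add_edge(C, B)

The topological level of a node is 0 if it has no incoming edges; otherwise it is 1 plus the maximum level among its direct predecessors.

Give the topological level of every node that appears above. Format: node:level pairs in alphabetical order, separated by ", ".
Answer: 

Answer: A:0, B:2, C:0, D:1

Derivation:
Op 1: add_edge(D, B). Edges now: 1
Op 2: add_edge(A, B). Edges now: 2
Op 3: add_edge(C, D). Edges now: 3
Op 4: add_edge(C, B). Edges now: 4
Compute levels (Kahn BFS):
  sources (in-degree 0): A, C
  process A: level=0
    A->B: in-degree(B)=2, level(B)>=1
  process C: level=0
    C->B: in-degree(B)=1, level(B)>=1
    C->D: in-degree(D)=0, level(D)=1, enqueue
  process D: level=1
    D->B: in-degree(B)=0, level(B)=2, enqueue
  process B: level=2
All levels: A:0, B:2, C:0, D:1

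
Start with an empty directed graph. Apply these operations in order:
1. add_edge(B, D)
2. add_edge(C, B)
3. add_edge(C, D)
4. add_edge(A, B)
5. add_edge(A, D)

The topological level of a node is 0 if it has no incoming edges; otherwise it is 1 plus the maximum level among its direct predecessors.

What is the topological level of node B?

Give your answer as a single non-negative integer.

Answer: 1

Derivation:
Op 1: add_edge(B, D). Edges now: 1
Op 2: add_edge(C, B). Edges now: 2
Op 3: add_edge(C, D). Edges now: 3
Op 4: add_edge(A, B). Edges now: 4
Op 5: add_edge(A, D). Edges now: 5
Compute levels (Kahn BFS):
  sources (in-degree 0): A, C
  process A: level=0
    A->B: in-degree(B)=1, level(B)>=1
    A->D: in-degree(D)=2, level(D)>=1
  process C: level=0
    C->B: in-degree(B)=0, level(B)=1, enqueue
    C->D: in-degree(D)=1, level(D)>=1
  process B: level=1
    B->D: in-degree(D)=0, level(D)=2, enqueue
  process D: level=2
All levels: A:0, B:1, C:0, D:2
level(B) = 1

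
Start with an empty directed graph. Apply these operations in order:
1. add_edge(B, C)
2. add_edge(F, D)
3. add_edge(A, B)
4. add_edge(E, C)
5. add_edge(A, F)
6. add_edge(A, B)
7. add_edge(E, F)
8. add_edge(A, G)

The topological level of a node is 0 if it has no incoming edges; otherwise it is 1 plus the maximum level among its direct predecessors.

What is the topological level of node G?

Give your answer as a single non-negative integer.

Answer: 1

Derivation:
Op 1: add_edge(B, C). Edges now: 1
Op 2: add_edge(F, D). Edges now: 2
Op 3: add_edge(A, B). Edges now: 3
Op 4: add_edge(E, C). Edges now: 4
Op 5: add_edge(A, F). Edges now: 5
Op 6: add_edge(A, B) (duplicate, no change). Edges now: 5
Op 7: add_edge(E, F). Edges now: 6
Op 8: add_edge(A, G). Edges now: 7
Compute levels (Kahn BFS):
  sources (in-degree 0): A, E
  process A: level=0
    A->B: in-degree(B)=0, level(B)=1, enqueue
    A->F: in-degree(F)=1, level(F)>=1
    A->G: in-degree(G)=0, level(G)=1, enqueue
  process E: level=0
    E->C: in-degree(C)=1, level(C)>=1
    E->F: in-degree(F)=0, level(F)=1, enqueue
  process B: level=1
    B->C: in-degree(C)=0, level(C)=2, enqueue
  process G: level=1
  process F: level=1
    F->D: in-degree(D)=0, level(D)=2, enqueue
  process C: level=2
  process D: level=2
All levels: A:0, B:1, C:2, D:2, E:0, F:1, G:1
level(G) = 1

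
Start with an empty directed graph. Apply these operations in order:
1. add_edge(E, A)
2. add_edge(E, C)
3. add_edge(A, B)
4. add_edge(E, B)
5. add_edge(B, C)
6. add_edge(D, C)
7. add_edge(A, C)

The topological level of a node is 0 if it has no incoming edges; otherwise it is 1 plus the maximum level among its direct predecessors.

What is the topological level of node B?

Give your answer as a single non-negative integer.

Op 1: add_edge(E, A). Edges now: 1
Op 2: add_edge(E, C). Edges now: 2
Op 3: add_edge(A, B). Edges now: 3
Op 4: add_edge(E, B). Edges now: 4
Op 5: add_edge(B, C). Edges now: 5
Op 6: add_edge(D, C). Edges now: 6
Op 7: add_edge(A, C). Edges now: 7
Compute levels (Kahn BFS):
  sources (in-degree 0): D, E
  process D: level=0
    D->C: in-degree(C)=3, level(C)>=1
  process E: level=0
    E->A: in-degree(A)=0, level(A)=1, enqueue
    E->B: in-degree(B)=1, level(B)>=1
    E->C: in-degree(C)=2, level(C)>=1
  process A: level=1
    A->B: in-degree(B)=0, level(B)=2, enqueue
    A->C: in-degree(C)=1, level(C)>=2
  process B: level=2
    B->C: in-degree(C)=0, level(C)=3, enqueue
  process C: level=3
All levels: A:1, B:2, C:3, D:0, E:0
level(B) = 2

Answer: 2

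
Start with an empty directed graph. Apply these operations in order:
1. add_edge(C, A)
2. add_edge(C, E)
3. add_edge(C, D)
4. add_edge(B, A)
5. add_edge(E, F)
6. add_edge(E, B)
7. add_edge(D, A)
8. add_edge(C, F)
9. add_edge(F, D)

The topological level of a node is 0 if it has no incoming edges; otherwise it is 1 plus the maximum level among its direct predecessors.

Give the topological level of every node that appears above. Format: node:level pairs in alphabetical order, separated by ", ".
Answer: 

Op 1: add_edge(C, A). Edges now: 1
Op 2: add_edge(C, E). Edges now: 2
Op 3: add_edge(C, D). Edges now: 3
Op 4: add_edge(B, A). Edges now: 4
Op 5: add_edge(E, F). Edges now: 5
Op 6: add_edge(E, B). Edges now: 6
Op 7: add_edge(D, A). Edges now: 7
Op 8: add_edge(C, F). Edges now: 8
Op 9: add_edge(F, D). Edges now: 9
Compute levels (Kahn BFS):
  sources (in-degree 0): C
  process C: level=0
    C->A: in-degree(A)=2, level(A)>=1
    C->D: in-degree(D)=1, level(D)>=1
    C->E: in-degree(E)=0, level(E)=1, enqueue
    C->F: in-degree(F)=1, level(F)>=1
  process E: level=1
    E->B: in-degree(B)=0, level(B)=2, enqueue
    E->F: in-degree(F)=0, level(F)=2, enqueue
  process B: level=2
    B->A: in-degree(A)=1, level(A)>=3
  process F: level=2
    F->D: in-degree(D)=0, level(D)=3, enqueue
  process D: level=3
    D->A: in-degree(A)=0, level(A)=4, enqueue
  process A: level=4
All levels: A:4, B:2, C:0, D:3, E:1, F:2

Answer: A:4, B:2, C:0, D:3, E:1, F:2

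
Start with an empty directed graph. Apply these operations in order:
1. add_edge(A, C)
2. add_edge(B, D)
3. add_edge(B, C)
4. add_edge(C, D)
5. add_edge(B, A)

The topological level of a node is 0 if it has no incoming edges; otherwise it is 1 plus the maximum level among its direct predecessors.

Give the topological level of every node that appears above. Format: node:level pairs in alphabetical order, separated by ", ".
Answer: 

Answer: A:1, B:0, C:2, D:3

Derivation:
Op 1: add_edge(A, C). Edges now: 1
Op 2: add_edge(B, D). Edges now: 2
Op 3: add_edge(B, C). Edges now: 3
Op 4: add_edge(C, D). Edges now: 4
Op 5: add_edge(B, A). Edges now: 5
Compute levels (Kahn BFS):
  sources (in-degree 0): B
  process B: level=0
    B->A: in-degree(A)=0, level(A)=1, enqueue
    B->C: in-degree(C)=1, level(C)>=1
    B->D: in-degree(D)=1, level(D)>=1
  process A: level=1
    A->C: in-degree(C)=0, level(C)=2, enqueue
  process C: level=2
    C->D: in-degree(D)=0, level(D)=3, enqueue
  process D: level=3
All levels: A:1, B:0, C:2, D:3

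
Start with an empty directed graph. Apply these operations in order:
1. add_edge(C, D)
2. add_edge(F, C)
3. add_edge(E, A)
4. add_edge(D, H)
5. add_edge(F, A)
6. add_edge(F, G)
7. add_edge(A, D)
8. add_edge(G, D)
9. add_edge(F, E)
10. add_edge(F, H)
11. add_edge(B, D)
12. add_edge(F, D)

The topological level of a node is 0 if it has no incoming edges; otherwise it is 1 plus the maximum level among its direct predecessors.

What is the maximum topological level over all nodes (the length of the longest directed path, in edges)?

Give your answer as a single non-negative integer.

Answer: 4

Derivation:
Op 1: add_edge(C, D). Edges now: 1
Op 2: add_edge(F, C). Edges now: 2
Op 3: add_edge(E, A). Edges now: 3
Op 4: add_edge(D, H). Edges now: 4
Op 5: add_edge(F, A). Edges now: 5
Op 6: add_edge(F, G). Edges now: 6
Op 7: add_edge(A, D). Edges now: 7
Op 8: add_edge(G, D). Edges now: 8
Op 9: add_edge(F, E). Edges now: 9
Op 10: add_edge(F, H). Edges now: 10
Op 11: add_edge(B, D). Edges now: 11
Op 12: add_edge(F, D). Edges now: 12
Compute levels (Kahn BFS):
  sources (in-degree 0): B, F
  process B: level=0
    B->D: in-degree(D)=4, level(D)>=1
  process F: level=0
    F->A: in-degree(A)=1, level(A)>=1
    F->C: in-degree(C)=0, level(C)=1, enqueue
    F->D: in-degree(D)=3, level(D)>=1
    F->E: in-degree(E)=0, level(E)=1, enqueue
    F->G: in-degree(G)=0, level(G)=1, enqueue
    F->H: in-degree(H)=1, level(H)>=1
  process C: level=1
    C->D: in-degree(D)=2, level(D)>=2
  process E: level=1
    E->A: in-degree(A)=0, level(A)=2, enqueue
  process G: level=1
    G->D: in-degree(D)=1, level(D)>=2
  process A: level=2
    A->D: in-degree(D)=0, level(D)=3, enqueue
  process D: level=3
    D->H: in-degree(H)=0, level(H)=4, enqueue
  process H: level=4
All levels: A:2, B:0, C:1, D:3, E:1, F:0, G:1, H:4
max level = 4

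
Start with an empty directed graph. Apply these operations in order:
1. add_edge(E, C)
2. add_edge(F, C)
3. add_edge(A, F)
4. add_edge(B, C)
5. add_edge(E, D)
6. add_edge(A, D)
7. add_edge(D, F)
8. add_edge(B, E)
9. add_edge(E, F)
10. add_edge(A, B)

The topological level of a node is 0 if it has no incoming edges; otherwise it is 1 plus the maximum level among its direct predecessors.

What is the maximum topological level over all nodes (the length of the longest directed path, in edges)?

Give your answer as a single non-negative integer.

Answer: 5

Derivation:
Op 1: add_edge(E, C). Edges now: 1
Op 2: add_edge(F, C). Edges now: 2
Op 3: add_edge(A, F). Edges now: 3
Op 4: add_edge(B, C). Edges now: 4
Op 5: add_edge(E, D). Edges now: 5
Op 6: add_edge(A, D). Edges now: 6
Op 7: add_edge(D, F). Edges now: 7
Op 8: add_edge(B, E). Edges now: 8
Op 9: add_edge(E, F). Edges now: 9
Op 10: add_edge(A, B). Edges now: 10
Compute levels (Kahn BFS):
  sources (in-degree 0): A
  process A: level=0
    A->B: in-degree(B)=0, level(B)=1, enqueue
    A->D: in-degree(D)=1, level(D)>=1
    A->F: in-degree(F)=2, level(F)>=1
  process B: level=1
    B->C: in-degree(C)=2, level(C)>=2
    B->E: in-degree(E)=0, level(E)=2, enqueue
  process E: level=2
    E->C: in-degree(C)=1, level(C)>=3
    E->D: in-degree(D)=0, level(D)=3, enqueue
    E->F: in-degree(F)=1, level(F)>=3
  process D: level=3
    D->F: in-degree(F)=0, level(F)=4, enqueue
  process F: level=4
    F->C: in-degree(C)=0, level(C)=5, enqueue
  process C: level=5
All levels: A:0, B:1, C:5, D:3, E:2, F:4
max level = 5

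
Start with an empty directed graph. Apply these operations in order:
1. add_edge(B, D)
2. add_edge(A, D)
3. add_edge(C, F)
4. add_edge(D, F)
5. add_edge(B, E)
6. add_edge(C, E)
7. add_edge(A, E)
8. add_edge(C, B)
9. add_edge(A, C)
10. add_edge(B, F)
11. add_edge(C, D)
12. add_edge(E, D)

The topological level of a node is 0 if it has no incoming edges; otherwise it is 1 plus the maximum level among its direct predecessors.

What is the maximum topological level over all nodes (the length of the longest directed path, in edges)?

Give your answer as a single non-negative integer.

Op 1: add_edge(B, D). Edges now: 1
Op 2: add_edge(A, D). Edges now: 2
Op 3: add_edge(C, F). Edges now: 3
Op 4: add_edge(D, F). Edges now: 4
Op 5: add_edge(B, E). Edges now: 5
Op 6: add_edge(C, E). Edges now: 6
Op 7: add_edge(A, E). Edges now: 7
Op 8: add_edge(C, B). Edges now: 8
Op 9: add_edge(A, C). Edges now: 9
Op 10: add_edge(B, F). Edges now: 10
Op 11: add_edge(C, D). Edges now: 11
Op 12: add_edge(E, D). Edges now: 12
Compute levels (Kahn BFS):
  sources (in-degree 0): A
  process A: level=0
    A->C: in-degree(C)=0, level(C)=1, enqueue
    A->D: in-degree(D)=3, level(D)>=1
    A->E: in-degree(E)=2, level(E)>=1
  process C: level=1
    C->B: in-degree(B)=0, level(B)=2, enqueue
    C->D: in-degree(D)=2, level(D)>=2
    C->E: in-degree(E)=1, level(E)>=2
    C->F: in-degree(F)=2, level(F)>=2
  process B: level=2
    B->D: in-degree(D)=1, level(D)>=3
    B->E: in-degree(E)=0, level(E)=3, enqueue
    B->F: in-degree(F)=1, level(F)>=3
  process E: level=3
    E->D: in-degree(D)=0, level(D)=4, enqueue
  process D: level=4
    D->F: in-degree(F)=0, level(F)=5, enqueue
  process F: level=5
All levels: A:0, B:2, C:1, D:4, E:3, F:5
max level = 5

Answer: 5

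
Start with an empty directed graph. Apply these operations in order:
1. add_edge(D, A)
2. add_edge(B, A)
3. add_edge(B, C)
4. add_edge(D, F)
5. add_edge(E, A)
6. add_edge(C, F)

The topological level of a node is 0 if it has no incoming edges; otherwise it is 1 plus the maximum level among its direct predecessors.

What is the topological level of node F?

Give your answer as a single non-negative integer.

Op 1: add_edge(D, A). Edges now: 1
Op 2: add_edge(B, A). Edges now: 2
Op 3: add_edge(B, C). Edges now: 3
Op 4: add_edge(D, F). Edges now: 4
Op 5: add_edge(E, A). Edges now: 5
Op 6: add_edge(C, F). Edges now: 6
Compute levels (Kahn BFS):
  sources (in-degree 0): B, D, E
  process B: level=0
    B->A: in-degree(A)=2, level(A)>=1
    B->C: in-degree(C)=0, level(C)=1, enqueue
  process D: level=0
    D->A: in-degree(A)=1, level(A)>=1
    D->F: in-degree(F)=1, level(F)>=1
  process E: level=0
    E->A: in-degree(A)=0, level(A)=1, enqueue
  process C: level=1
    C->F: in-degree(F)=0, level(F)=2, enqueue
  process A: level=1
  process F: level=2
All levels: A:1, B:0, C:1, D:0, E:0, F:2
level(F) = 2

Answer: 2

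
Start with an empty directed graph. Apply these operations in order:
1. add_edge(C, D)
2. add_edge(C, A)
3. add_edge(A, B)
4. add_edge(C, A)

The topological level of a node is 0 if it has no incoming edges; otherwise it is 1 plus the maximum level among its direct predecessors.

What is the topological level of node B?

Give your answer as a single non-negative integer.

Answer: 2

Derivation:
Op 1: add_edge(C, D). Edges now: 1
Op 2: add_edge(C, A). Edges now: 2
Op 3: add_edge(A, B). Edges now: 3
Op 4: add_edge(C, A) (duplicate, no change). Edges now: 3
Compute levels (Kahn BFS):
  sources (in-degree 0): C
  process C: level=0
    C->A: in-degree(A)=0, level(A)=1, enqueue
    C->D: in-degree(D)=0, level(D)=1, enqueue
  process A: level=1
    A->B: in-degree(B)=0, level(B)=2, enqueue
  process D: level=1
  process B: level=2
All levels: A:1, B:2, C:0, D:1
level(B) = 2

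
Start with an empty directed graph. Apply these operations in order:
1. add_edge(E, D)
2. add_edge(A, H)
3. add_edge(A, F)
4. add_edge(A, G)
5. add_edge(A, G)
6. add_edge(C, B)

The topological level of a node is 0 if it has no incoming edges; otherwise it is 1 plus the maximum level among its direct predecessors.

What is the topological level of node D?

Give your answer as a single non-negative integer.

Op 1: add_edge(E, D). Edges now: 1
Op 2: add_edge(A, H). Edges now: 2
Op 3: add_edge(A, F). Edges now: 3
Op 4: add_edge(A, G). Edges now: 4
Op 5: add_edge(A, G) (duplicate, no change). Edges now: 4
Op 6: add_edge(C, B). Edges now: 5
Compute levels (Kahn BFS):
  sources (in-degree 0): A, C, E
  process A: level=0
    A->F: in-degree(F)=0, level(F)=1, enqueue
    A->G: in-degree(G)=0, level(G)=1, enqueue
    A->H: in-degree(H)=0, level(H)=1, enqueue
  process C: level=0
    C->B: in-degree(B)=0, level(B)=1, enqueue
  process E: level=0
    E->D: in-degree(D)=0, level(D)=1, enqueue
  process F: level=1
  process G: level=1
  process H: level=1
  process B: level=1
  process D: level=1
All levels: A:0, B:1, C:0, D:1, E:0, F:1, G:1, H:1
level(D) = 1

Answer: 1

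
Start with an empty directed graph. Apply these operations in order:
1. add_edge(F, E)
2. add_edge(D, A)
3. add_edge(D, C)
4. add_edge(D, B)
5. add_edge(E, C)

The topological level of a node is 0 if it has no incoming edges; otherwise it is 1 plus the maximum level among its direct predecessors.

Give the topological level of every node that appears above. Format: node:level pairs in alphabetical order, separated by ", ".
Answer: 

Op 1: add_edge(F, E). Edges now: 1
Op 2: add_edge(D, A). Edges now: 2
Op 3: add_edge(D, C). Edges now: 3
Op 4: add_edge(D, B). Edges now: 4
Op 5: add_edge(E, C). Edges now: 5
Compute levels (Kahn BFS):
  sources (in-degree 0): D, F
  process D: level=0
    D->A: in-degree(A)=0, level(A)=1, enqueue
    D->B: in-degree(B)=0, level(B)=1, enqueue
    D->C: in-degree(C)=1, level(C)>=1
  process F: level=0
    F->E: in-degree(E)=0, level(E)=1, enqueue
  process A: level=1
  process B: level=1
  process E: level=1
    E->C: in-degree(C)=0, level(C)=2, enqueue
  process C: level=2
All levels: A:1, B:1, C:2, D:0, E:1, F:0

Answer: A:1, B:1, C:2, D:0, E:1, F:0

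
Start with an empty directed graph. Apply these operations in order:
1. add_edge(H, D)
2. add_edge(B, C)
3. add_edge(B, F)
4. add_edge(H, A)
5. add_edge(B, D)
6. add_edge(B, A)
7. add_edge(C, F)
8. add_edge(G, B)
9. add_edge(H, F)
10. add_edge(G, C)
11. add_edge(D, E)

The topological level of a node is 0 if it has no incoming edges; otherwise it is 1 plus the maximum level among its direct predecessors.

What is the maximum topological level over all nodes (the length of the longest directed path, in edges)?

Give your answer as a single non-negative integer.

Answer: 3

Derivation:
Op 1: add_edge(H, D). Edges now: 1
Op 2: add_edge(B, C). Edges now: 2
Op 3: add_edge(B, F). Edges now: 3
Op 4: add_edge(H, A). Edges now: 4
Op 5: add_edge(B, D). Edges now: 5
Op 6: add_edge(B, A). Edges now: 6
Op 7: add_edge(C, F). Edges now: 7
Op 8: add_edge(G, B). Edges now: 8
Op 9: add_edge(H, F). Edges now: 9
Op 10: add_edge(G, C). Edges now: 10
Op 11: add_edge(D, E). Edges now: 11
Compute levels (Kahn BFS):
  sources (in-degree 0): G, H
  process G: level=0
    G->B: in-degree(B)=0, level(B)=1, enqueue
    G->C: in-degree(C)=1, level(C)>=1
  process H: level=0
    H->A: in-degree(A)=1, level(A)>=1
    H->D: in-degree(D)=1, level(D)>=1
    H->F: in-degree(F)=2, level(F)>=1
  process B: level=1
    B->A: in-degree(A)=0, level(A)=2, enqueue
    B->C: in-degree(C)=0, level(C)=2, enqueue
    B->D: in-degree(D)=0, level(D)=2, enqueue
    B->F: in-degree(F)=1, level(F)>=2
  process A: level=2
  process C: level=2
    C->F: in-degree(F)=0, level(F)=3, enqueue
  process D: level=2
    D->E: in-degree(E)=0, level(E)=3, enqueue
  process F: level=3
  process E: level=3
All levels: A:2, B:1, C:2, D:2, E:3, F:3, G:0, H:0
max level = 3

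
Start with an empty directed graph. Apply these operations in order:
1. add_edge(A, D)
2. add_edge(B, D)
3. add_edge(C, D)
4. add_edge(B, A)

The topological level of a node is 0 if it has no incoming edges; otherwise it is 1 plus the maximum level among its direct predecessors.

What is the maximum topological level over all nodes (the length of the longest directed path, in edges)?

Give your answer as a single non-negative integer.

Answer: 2

Derivation:
Op 1: add_edge(A, D). Edges now: 1
Op 2: add_edge(B, D). Edges now: 2
Op 3: add_edge(C, D). Edges now: 3
Op 4: add_edge(B, A). Edges now: 4
Compute levels (Kahn BFS):
  sources (in-degree 0): B, C
  process B: level=0
    B->A: in-degree(A)=0, level(A)=1, enqueue
    B->D: in-degree(D)=2, level(D)>=1
  process C: level=0
    C->D: in-degree(D)=1, level(D)>=1
  process A: level=1
    A->D: in-degree(D)=0, level(D)=2, enqueue
  process D: level=2
All levels: A:1, B:0, C:0, D:2
max level = 2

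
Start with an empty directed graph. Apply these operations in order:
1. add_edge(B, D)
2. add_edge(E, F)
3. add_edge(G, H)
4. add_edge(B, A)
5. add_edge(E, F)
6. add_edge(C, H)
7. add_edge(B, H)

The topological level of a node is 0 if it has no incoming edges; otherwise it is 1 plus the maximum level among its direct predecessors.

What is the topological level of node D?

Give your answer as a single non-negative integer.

Op 1: add_edge(B, D). Edges now: 1
Op 2: add_edge(E, F). Edges now: 2
Op 3: add_edge(G, H). Edges now: 3
Op 4: add_edge(B, A). Edges now: 4
Op 5: add_edge(E, F) (duplicate, no change). Edges now: 4
Op 6: add_edge(C, H). Edges now: 5
Op 7: add_edge(B, H). Edges now: 6
Compute levels (Kahn BFS):
  sources (in-degree 0): B, C, E, G
  process B: level=0
    B->A: in-degree(A)=0, level(A)=1, enqueue
    B->D: in-degree(D)=0, level(D)=1, enqueue
    B->H: in-degree(H)=2, level(H)>=1
  process C: level=0
    C->H: in-degree(H)=1, level(H)>=1
  process E: level=0
    E->F: in-degree(F)=0, level(F)=1, enqueue
  process G: level=0
    G->H: in-degree(H)=0, level(H)=1, enqueue
  process A: level=1
  process D: level=1
  process F: level=1
  process H: level=1
All levels: A:1, B:0, C:0, D:1, E:0, F:1, G:0, H:1
level(D) = 1

Answer: 1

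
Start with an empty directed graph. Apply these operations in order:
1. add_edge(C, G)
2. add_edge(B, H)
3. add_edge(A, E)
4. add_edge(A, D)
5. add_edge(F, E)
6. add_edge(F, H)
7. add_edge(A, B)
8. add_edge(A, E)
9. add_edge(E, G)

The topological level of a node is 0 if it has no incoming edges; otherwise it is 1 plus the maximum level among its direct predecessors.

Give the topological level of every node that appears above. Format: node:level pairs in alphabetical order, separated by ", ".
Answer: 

Op 1: add_edge(C, G). Edges now: 1
Op 2: add_edge(B, H). Edges now: 2
Op 3: add_edge(A, E). Edges now: 3
Op 4: add_edge(A, D). Edges now: 4
Op 5: add_edge(F, E). Edges now: 5
Op 6: add_edge(F, H). Edges now: 6
Op 7: add_edge(A, B). Edges now: 7
Op 8: add_edge(A, E) (duplicate, no change). Edges now: 7
Op 9: add_edge(E, G). Edges now: 8
Compute levels (Kahn BFS):
  sources (in-degree 0): A, C, F
  process A: level=0
    A->B: in-degree(B)=0, level(B)=1, enqueue
    A->D: in-degree(D)=0, level(D)=1, enqueue
    A->E: in-degree(E)=1, level(E)>=1
  process C: level=0
    C->G: in-degree(G)=1, level(G)>=1
  process F: level=0
    F->E: in-degree(E)=0, level(E)=1, enqueue
    F->H: in-degree(H)=1, level(H)>=1
  process B: level=1
    B->H: in-degree(H)=0, level(H)=2, enqueue
  process D: level=1
  process E: level=1
    E->G: in-degree(G)=0, level(G)=2, enqueue
  process H: level=2
  process G: level=2
All levels: A:0, B:1, C:0, D:1, E:1, F:0, G:2, H:2

Answer: A:0, B:1, C:0, D:1, E:1, F:0, G:2, H:2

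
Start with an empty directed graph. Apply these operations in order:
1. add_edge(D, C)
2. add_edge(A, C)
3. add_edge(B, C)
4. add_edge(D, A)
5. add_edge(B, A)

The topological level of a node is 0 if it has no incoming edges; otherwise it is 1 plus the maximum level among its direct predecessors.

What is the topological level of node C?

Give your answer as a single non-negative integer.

Answer: 2

Derivation:
Op 1: add_edge(D, C). Edges now: 1
Op 2: add_edge(A, C). Edges now: 2
Op 3: add_edge(B, C). Edges now: 3
Op 4: add_edge(D, A). Edges now: 4
Op 5: add_edge(B, A). Edges now: 5
Compute levels (Kahn BFS):
  sources (in-degree 0): B, D
  process B: level=0
    B->A: in-degree(A)=1, level(A)>=1
    B->C: in-degree(C)=2, level(C)>=1
  process D: level=0
    D->A: in-degree(A)=0, level(A)=1, enqueue
    D->C: in-degree(C)=1, level(C)>=1
  process A: level=1
    A->C: in-degree(C)=0, level(C)=2, enqueue
  process C: level=2
All levels: A:1, B:0, C:2, D:0
level(C) = 2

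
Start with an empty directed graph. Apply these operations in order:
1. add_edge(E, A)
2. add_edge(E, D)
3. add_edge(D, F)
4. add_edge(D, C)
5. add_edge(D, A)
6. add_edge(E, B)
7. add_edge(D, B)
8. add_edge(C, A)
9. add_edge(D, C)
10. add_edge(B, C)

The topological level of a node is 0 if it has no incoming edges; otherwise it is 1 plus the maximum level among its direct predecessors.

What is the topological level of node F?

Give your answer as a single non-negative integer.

Op 1: add_edge(E, A). Edges now: 1
Op 2: add_edge(E, D). Edges now: 2
Op 3: add_edge(D, F). Edges now: 3
Op 4: add_edge(D, C). Edges now: 4
Op 5: add_edge(D, A). Edges now: 5
Op 6: add_edge(E, B). Edges now: 6
Op 7: add_edge(D, B). Edges now: 7
Op 8: add_edge(C, A). Edges now: 8
Op 9: add_edge(D, C) (duplicate, no change). Edges now: 8
Op 10: add_edge(B, C). Edges now: 9
Compute levels (Kahn BFS):
  sources (in-degree 0): E
  process E: level=0
    E->A: in-degree(A)=2, level(A)>=1
    E->B: in-degree(B)=1, level(B)>=1
    E->D: in-degree(D)=0, level(D)=1, enqueue
  process D: level=1
    D->A: in-degree(A)=1, level(A)>=2
    D->B: in-degree(B)=0, level(B)=2, enqueue
    D->C: in-degree(C)=1, level(C)>=2
    D->F: in-degree(F)=0, level(F)=2, enqueue
  process B: level=2
    B->C: in-degree(C)=0, level(C)=3, enqueue
  process F: level=2
  process C: level=3
    C->A: in-degree(A)=0, level(A)=4, enqueue
  process A: level=4
All levels: A:4, B:2, C:3, D:1, E:0, F:2
level(F) = 2

Answer: 2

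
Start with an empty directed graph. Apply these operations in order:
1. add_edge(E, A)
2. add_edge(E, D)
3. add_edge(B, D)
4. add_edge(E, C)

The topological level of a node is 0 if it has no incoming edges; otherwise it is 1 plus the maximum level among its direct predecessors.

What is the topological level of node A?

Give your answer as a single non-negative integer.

Answer: 1

Derivation:
Op 1: add_edge(E, A). Edges now: 1
Op 2: add_edge(E, D). Edges now: 2
Op 3: add_edge(B, D). Edges now: 3
Op 4: add_edge(E, C). Edges now: 4
Compute levels (Kahn BFS):
  sources (in-degree 0): B, E
  process B: level=0
    B->D: in-degree(D)=1, level(D)>=1
  process E: level=0
    E->A: in-degree(A)=0, level(A)=1, enqueue
    E->C: in-degree(C)=0, level(C)=1, enqueue
    E->D: in-degree(D)=0, level(D)=1, enqueue
  process A: level=1
  process C: level=1
  process D: level=1
All levels: A:1, B:0, C:1, D:1, E:0
level(A) = 1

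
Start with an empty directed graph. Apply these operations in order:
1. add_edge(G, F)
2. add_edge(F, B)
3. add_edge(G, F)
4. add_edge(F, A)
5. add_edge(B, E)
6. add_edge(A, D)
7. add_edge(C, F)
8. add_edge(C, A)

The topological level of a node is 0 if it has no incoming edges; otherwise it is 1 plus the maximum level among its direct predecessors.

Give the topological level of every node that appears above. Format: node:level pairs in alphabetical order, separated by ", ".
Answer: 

Op 1: add_edge(G, F). Edges now: 1
Op 2: add_edge(F, B). Edges now: 2
Op 3: add_edge(G, F) (duplicate, no change). Edges now: 2
Op 4: add_edge(F, A). Edges now: 3
Op 5: add_edge(B, E). Edges now: 4
Op 6: add_edge(A, D). Edges now: 5
Op 7: add_edge(C, F). Edges now: 6
Op 8: add_edge(C, A). Edges now: 7
Compute levels (Kahn BFS):
  sources (in-degree 0): C, G
  process C: level=0
    C->A: in-degree(A)=1, level(A)>=1
    C->F: in-degree(F)=1, level(F)>=1
  process G: level=0
    G->F: in-degree(F)=0, level(F)=1, enqueue
  process F: level=1
    F->A: in-degree(A)=0, level(A)=2, enqueue
    F->B: in-degree(B)=0, level(B)=2, enqueue
  process A: level=2
    A->D: in-degree(D)=0, level(D)=3, enqueue
  process B: level=2
    B->E: in-degree(E)=0, level(E)=3, enqueue
  process D: level=3
  process E: level=3
All levels: A:2, B:2, C:0, D:3, E:3, F:1, G:0

Answer: A:2, B:2, C:0, D:3, E:3, F:1, G:0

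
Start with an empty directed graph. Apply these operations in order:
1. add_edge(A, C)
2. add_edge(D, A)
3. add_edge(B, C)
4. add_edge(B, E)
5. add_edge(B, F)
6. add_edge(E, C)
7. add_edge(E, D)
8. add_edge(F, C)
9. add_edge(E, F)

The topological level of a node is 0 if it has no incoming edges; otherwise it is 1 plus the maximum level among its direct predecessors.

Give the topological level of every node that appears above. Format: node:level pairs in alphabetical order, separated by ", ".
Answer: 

Answer: A:3, B:0, C:4, D:2, E:1, F:2

Derivation:
Op 1: add_edge(A, C). Edges now: 1
Op 2: add_edge(D, A). Edges now: 2
Op 3: add_edge(B, C). Edges now: 3
Op 4: add_edge(B, E). Edges now: 4
Op 5: add_edge(B, F). Edges now: 5
Op 6: add_edge(E, C). Edges now: 6
Op 7: add_edge(E, D). Edges now: 7
Op 8: add_edge(F, C). Edges now: 8
Op 9: add_edge(E, F). Edges now: 9
Compute levels (Kahn BFS):
  sources (in-degree 0): B
  process B: level=0
    B->C: in-degree(C)=3, level(C)>=1
    B->E: in-degree(E)=0, level(E)=1, enqueue
    B->F: in-degree(F)=1, level(F)>=1
  process E: level=1
    E->C: in-degree(C)=2, level(C)>=2
    E->D: in-degree(D)=0, level(D)=2, enqueue
    E->F: in-degree(F)=0, level(F)=2, enqueue
  process D: level=2
    D->A: in-degree(A)=0, level(A)=3, enqueue
  process F: level=2
    F->C: in-degree(C)=1, level(C)>=3
  process A: level=3
    A->C: in-degree(C)=0, level(C)=4, enqueue
  process C: level=4
All levels: A:3, B:0, C:4, D:2, E:1, F:2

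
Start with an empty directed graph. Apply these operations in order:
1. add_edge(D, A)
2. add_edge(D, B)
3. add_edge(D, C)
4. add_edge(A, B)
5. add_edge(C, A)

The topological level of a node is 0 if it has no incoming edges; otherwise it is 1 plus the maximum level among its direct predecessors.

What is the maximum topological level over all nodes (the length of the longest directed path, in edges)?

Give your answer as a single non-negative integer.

Op 1: add_edge(D, A). Edges now: 1
Op 2: add_edge(D, B). Edges now: 2
Op 3: add_edge(D, C). Edges now: 3
Op 4: add_edge(A, B). Edges now: 4
Op 5: add_edge(C, A). Edges now: 5
Compute levels (Kahn BFS):
  sources (in-degree 0): D
  process D: level=0
    D->A: in-degree(A)=1, level(A)>=1
    D->B: in-degree(B)=1, level(B)>=1
    D->C: in-degree(C)=0, level(C)=1, enqueue
  process C: level=1
    C->A: in-degree(A)=0, level(A)=2, enqueue
  process A: level=2
    A->B: in-degree(B)=0, level(B)=3, enqueue
  process B: level=3
All levels: A:2, B:3, C:1, D:0
max level = 3

Answer: 3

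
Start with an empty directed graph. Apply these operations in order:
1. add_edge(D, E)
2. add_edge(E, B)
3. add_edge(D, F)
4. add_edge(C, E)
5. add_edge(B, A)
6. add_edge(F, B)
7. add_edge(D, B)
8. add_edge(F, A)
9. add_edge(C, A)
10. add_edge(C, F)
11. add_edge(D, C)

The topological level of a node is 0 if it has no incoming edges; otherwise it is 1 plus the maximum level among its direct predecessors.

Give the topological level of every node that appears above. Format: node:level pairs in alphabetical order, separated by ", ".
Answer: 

Op 1: add_edge(D, E). Edges now: 1
Op 2: add_edge(E, B). Edges now: 2
Op 3: add_edge(D, F). Edges now: 3
Op 4: add_edge(C, E). Edges now: 4
Op 5: add_edge(B, A). Edges now: 5
Op 6: add_edge(F, B). Edges now: 6
Op 7: add_edge(D, B). Edges now: 7
Op 8: add_edge(F, A). Edges now: 8
Op 9: add_edge(C, A). Edges now: 9
Op 10: add_edge(C, F). Edges now: 10
Op 11: add_edge(D, C). Edges now: 11
Compute levels (Kahn BFS):
  sources (in-degree 0): D
  process D: level=0
    D->B: in-degree(B)=2, level(B)>=1
    D->C: in-degree(C)=0, level(C)=1, enqueue
    D->E: in-degree(E)=1, level(E)>=1
    D->F: in-degree(F)=1, level(F)>=1
  process C: level=1
    C->A: in-degree(A)=2, level(A)>=2
    C->E: in-degree(E)=0, level(E)=2, enqueue
    C->F: in-degree(F)=0, level(F)=2, enqueue
  process E: level=2
    E->B: in-degree(B)=1, level(B)>=3
  process F: level=2
    F->A: in-degree(A)=1, level(A)>=3
    F->B: in-degree(B)=0, level(B)=3, enqueue
  process B: level=3
    B->A: in-degree(A)=0, level(A)=4, enqueue
  process A: level=4
All levels: A:4, B:3, C:1, D:0, E:2, F:2

Answer: A:4, B:3, C:1, D:0, E:2, F:2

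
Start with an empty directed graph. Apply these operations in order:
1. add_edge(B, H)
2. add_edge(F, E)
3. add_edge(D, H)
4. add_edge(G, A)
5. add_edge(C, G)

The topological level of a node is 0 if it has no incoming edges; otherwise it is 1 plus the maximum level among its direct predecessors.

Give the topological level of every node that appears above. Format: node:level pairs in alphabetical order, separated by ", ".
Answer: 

Answer: A:2, B:0, C:0, D:0, E:1, F:0, G:1, H:1

Derivation:
Op 1: add_edge(B, H). Edges now: 1
Op 2: add_edge(F, E). Edges now: 2
Op 3: add_edge(D, H). Edges now: 3
Op 4: add_edge(G, A). Edges now: 4
Op 5: add_edge(C, G). Edges now: 5
Compute levels (Kahn BFS):
  sources (in-degree 0): B, C, D, F
  process B: level=0
    B->H: in-degree(H)=1, level(H)>=1
  process C: level=0
    C->G: in-degree(G)=0, level(G)=1, enqueue
  process D: level=0
    D->H: in-degree(H)=0, level(H)=1, enqueue
  process F: level=0
    F->E: in-degree(E)=0, level(E)=1, enqueue
  process G: level=1
    G->A: in-degree(A)=0, level(A)=2, enqueue
  process H: level=1
  process E: level=1
  process A: level=2
All levels: A:2, B:0, C:0, D:0, E:1, F:0, G:1, H:1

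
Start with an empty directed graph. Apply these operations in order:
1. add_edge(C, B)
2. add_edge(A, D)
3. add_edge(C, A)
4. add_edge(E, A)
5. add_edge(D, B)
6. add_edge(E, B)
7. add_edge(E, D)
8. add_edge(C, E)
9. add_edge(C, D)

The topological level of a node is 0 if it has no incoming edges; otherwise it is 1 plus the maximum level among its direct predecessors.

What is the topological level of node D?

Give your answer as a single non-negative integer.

Op 1: add_edge(C, B). Edges now: 1
Op 2: add_edge(A, D). Edges now: 2
Op 3: add_edge(C, A). Edges now: 3
Op 4: add_edge(E, A). Edges now: 4
Op 5: add_edge(D, B). Edges now: 5
Op 6: add_edge(E, B). Edges now: 6
Op 7: add_edge(E, D). Edges now: 7
Op 8: add_edge(C, E). Edges now: 8
Op 9: add_edge(C, D). Edges now: 9
Compute levels (Kahn BFS):
  sources (in-degree 0): C
  process C: level=0
    C->A: in-degree(A)=1, level(A)>=1
    C->B: in-degree(B)=2, level(B)>=1
    C->D: in-degree(D)=2, level(D)>=1
    C->E: in-degree(E)=0, level(E)=1, enqueue
  process E: level=1
    E->A: in-degree(A)=0, level(A)=2, enqueue
    E->B: in-degree(B)=1, level(B)>=2
    E->D: in-degree(D)=1, level(D)>=2
  process A: level=2
    A->D: in-degree(D)=0, level(D)=3, enqueue
  process D: level=3
    D->B: in-degree(B)=0, level(B)=4, enqueue
  process B: level=4
All levels: A:2, B:4, C:0, D:3, E:1
level(D) = 3

Answer: 3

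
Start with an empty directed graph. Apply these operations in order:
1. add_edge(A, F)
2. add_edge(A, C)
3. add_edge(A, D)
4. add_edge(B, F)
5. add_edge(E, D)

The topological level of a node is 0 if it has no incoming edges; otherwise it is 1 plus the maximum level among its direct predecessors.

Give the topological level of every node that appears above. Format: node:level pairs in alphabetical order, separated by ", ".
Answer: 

Answer: A:0, B:0, C:1, D:1, E:0, F:1

Derivation:
Op 1: add_edge(A, F). Edges now: 1
Op 2: add_edge(A, C). Edges now: 2
Op 3: add_edge(A, D). Edges now: 3
Op 4: add_edge(B, F). Edges now: 4
Op 5: add_edge(E, D). Edges now: 5
Compute levels (Kahn BFS):
  sources (in-degree 0): A, B, E
  process A: level=0
    A->C: in-degree(C)=0, level(C)=1, enqueue
    A->D: in-degree(D)=1, level(D)>=1
    A->F: in-degree(F)=1, level(F)>=1
  process B: level=0
    B->F: in-degree(F)=0, level(F)=1, enqueue
  process E: level=0
    E->D: in-degree(D)=0, level(D)=1, enqueue
  process C: level=1
  process F: level=1
  process D: level=1
All levels: A:0, B:0, C:1, D:1, E:0, F:1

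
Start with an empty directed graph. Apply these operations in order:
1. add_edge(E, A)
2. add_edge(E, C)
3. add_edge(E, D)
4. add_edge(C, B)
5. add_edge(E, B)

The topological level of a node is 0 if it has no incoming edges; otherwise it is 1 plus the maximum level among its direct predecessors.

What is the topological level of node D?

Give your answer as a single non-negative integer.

Op 1: add_edge(E, A). Edges now: 1
Op 2: add_edge(E, C). Edges now: 2
Op 3: add_edge(E, D). Edges now: 3
Op 4: add_edge(C, B). Edges now: 4
Op 5: add_edge(E, B). Edges now: 5
Compute levels (Kahn BFS):
  sources (in-degree 0): E
  process E: level=0
    E->A: in-degree(A)=0, level(A)=1, enqueue
    E->B: in-degree(B)=1, level(B)>=1
    E->C: in-degree(C)=0, level(C)=1, enqueue
    E->D: in-degree(D)=0, level(D)=1, enqueue
  process A: level=1
  process C: level=1
    C->B: in-degree(B)=0, level(B)=2, enqueue
  process D: level=1
  process B: level=2
All levels: A:1, B:2, C:1, D:1, E:0
level(D) = 1

Answer: 1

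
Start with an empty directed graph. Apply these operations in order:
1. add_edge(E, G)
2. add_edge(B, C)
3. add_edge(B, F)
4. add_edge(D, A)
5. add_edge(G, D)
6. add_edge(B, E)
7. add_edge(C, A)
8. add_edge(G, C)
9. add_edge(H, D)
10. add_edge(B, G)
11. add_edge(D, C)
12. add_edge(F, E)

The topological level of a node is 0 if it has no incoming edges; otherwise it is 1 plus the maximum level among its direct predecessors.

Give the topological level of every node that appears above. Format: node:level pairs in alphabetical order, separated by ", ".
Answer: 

Op 1: add_edge(E, G). Edges now: 1
Op 2: add_edge(B, C). Edges now: 2
Op 3: add_edge(B, F). Edges now: 3
Op 4: add_edge(D, A). Edges now: 4
Op 5: add_edge(G, D). Edges now: 5
Op 6: add_edge(B, E). Edges now: 6
Op 7: add_edge(C, A). Edges now: 7
Op 8: add_edge(G, C). Edges now: 8
Op 9: add_edge(H, D). Edges now: 9
Op 10: add_edge(B, G). Edges now: 10
Op 11: add_edge(D, C). Edges now: 11
Op 12: add_edge(F, E). Edges now: 12
Compute levels (Kahn BFS):
  sources (in-degree 0): B, H
  process B: level=0
    B->C: in-degree(C)=2, level(C)>=1
    B->E: in-degree(E)=1, level(E)>=1
    B->F: in-degree(F)=0, level(F)=1, enqueue
    B->G: in-degree(G)=1, level(G)>=1
  process H: level=0
    H->D: in-degree(D)=1, level(D)>=1
  process F: level=1
    F->E: in-degree(E)=0, level(E)=2, enqueue
  process E: level=2
    E->G: in-degree(G)=0, level(G)=3, enqueue
  process G: level=3
    G->C: in-degree(C)=1, level(C)>=4
    G->D: in-degree(D)=0, level(D)=4, enqueue
  process D: level=4
    D->A: in-degree(A)=1, level(A)>=5
    D->C: in-degree(C)=0, level(C)=5, enqueue
  process C: level=5
    C->A: in-degree(A)=0, level(A)=6, enqueue
  process A: level=6
All levels: A:6, B:0, C:5, D:4, E:2, F:1, G:3, H:0

Answer: A:6, B:0, C:5, D:4, E:2, F:1, G:3, H:0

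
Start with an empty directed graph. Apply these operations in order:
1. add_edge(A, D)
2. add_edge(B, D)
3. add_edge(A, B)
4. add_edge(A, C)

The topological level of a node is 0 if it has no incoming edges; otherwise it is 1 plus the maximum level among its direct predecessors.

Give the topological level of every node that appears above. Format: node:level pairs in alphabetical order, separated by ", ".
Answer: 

Op 1: add_edge(A, D). Edges now: 1
Op 2: add_edge(B, D). Edges now: 2
Op 3: add_edge(A, B). Edges now: 3
Op 4: add_edge(A, C). Edges now: 4
Compute levels (Kahn BFS):
  sources (in-degree 0): A
  process A: level=0
    A->B: in-degree(B)=0, level(B)=1, enqueue
    A->C: in-degree(C)=0, level(C)=1, enqueue
    A->D: in-degree(D)=1, level(D)>=1
  process B: level=1
    B->D: in-degree(D)=0, level(D)=2, enqueue
  process C: level=1
  process D: level=2
All levels: A:0, B:1, C:1, D:2

Answer: A:0, B:1, C:1, D:2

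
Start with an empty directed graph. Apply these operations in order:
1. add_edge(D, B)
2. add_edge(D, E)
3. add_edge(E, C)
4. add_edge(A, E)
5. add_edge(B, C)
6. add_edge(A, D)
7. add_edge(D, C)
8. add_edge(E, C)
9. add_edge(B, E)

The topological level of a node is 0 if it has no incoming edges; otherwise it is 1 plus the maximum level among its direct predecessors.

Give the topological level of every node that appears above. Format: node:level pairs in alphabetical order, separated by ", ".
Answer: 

Answer: A:0, B:2, C:4, D:1, E:3

Derivation:
Op 1: add_edge(D, B). Edges now: 1
Op 2: add_edge(D, E). Edges now: 2
Op 3: add_edge(E, C). Edges now: 3
Op 4: add_edge(A, E). Edges now: 4
Op 5: add_edge(B, C). Edges now: 5
Op 6: add_edge(A, D). Edges now: 6
Op 7: add_edge(D, C). Edges now: 7
Op 8: add_edge(E, C) (duplicate, no change). Edges now: 7
Op 9: add_edge(B, E). Edges now: 8
Compute levels (Kahn BFS):
  sources (in-degree 0): A
  process A: level=0
    A->D: in-degree(D)=0, level(D)=1, enqueue
    A->E: in-degree(E)=2, level(E)>=1
  process D: level=1
    D->B: in-degree(B)=0, level(B)=2, enqueue
    D->C: in-degree(C)=2, level(C)>=2
    D->E: in-degree(E)=1, level(E)>=2
  process B: level=2
    B->C: in-degree(C)=1, level(C)>=3
    B->E: in-degree(E)=0, level(E)=3, enqueue
  process E: level=3
    E->C: in-degree(C)=0, level(C)=4, enqueue
  process C: level=4
All levels: A:0, B:2, C:4, D:1, E:3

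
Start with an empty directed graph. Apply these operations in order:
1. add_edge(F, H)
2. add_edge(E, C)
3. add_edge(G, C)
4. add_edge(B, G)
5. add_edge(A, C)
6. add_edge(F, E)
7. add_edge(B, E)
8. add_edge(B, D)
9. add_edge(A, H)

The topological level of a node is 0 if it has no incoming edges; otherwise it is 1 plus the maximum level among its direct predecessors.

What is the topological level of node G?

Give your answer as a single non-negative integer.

Answer: 1

Derivation:
Op 1: add_edge(F, H). Edges now: 1
Op 2: add_edge(E, C). Edges now: 2
Op 3: add_edge(G, C). Edges now: 3
Op 4: add_edge(B, G). Edges now: 4
Op 5: add_edge(A, C). Edges now: 5
Op 6: add_edge(F, E). Edges now: 6
Op 7: add_edge(B, E). Edges now: 7
Op 8: add_edge(B, D). Edges now: 8
Op 9: add_edge(A, H). Edges now: 9
Compute levels (Kahn BFS):
  sources (in-degree 0): A, B, F
  process A: level=0
    A->C: in-degree(C)=2, level(C)>=1
    A->H: in-degree(H)=1, level(H)>=1
  process B: level=0
    B->D: in-degree(D)=0, level(D)=1, enqueue
    B->E: in-degree(E)=1, level(E)>=1
    B->G: in-degree(G)=0, level(G)=1, enqueue
  process F: level=0
    F->E: in-degree(E)=0, level(E)=1, enqueue
    F->H: in-degree(H)=0, level(H)=1, enqueue
  process D: level=1
  process G: level=1
    G->C: in-degree(C)=1, level(C)>=2
  process E: level=1
    E->C: in-degree(C)=0, level(C)=2, enqueue
  process H: level=1
  process C: level=2
All levels: A:0, B:0, C:2, D:1, E:1, F:0, G:1, H:1
level(G) = 1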